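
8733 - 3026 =5707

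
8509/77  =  110 + 39/77  =  110.51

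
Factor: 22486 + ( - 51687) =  - 29201  =  - 29201^1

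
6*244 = 1464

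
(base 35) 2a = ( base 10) 80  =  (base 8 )120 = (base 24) 38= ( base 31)2I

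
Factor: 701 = 701^1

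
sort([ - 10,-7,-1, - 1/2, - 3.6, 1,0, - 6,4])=[-10,-7,  -  6 , - 3.6,  -  1, - 1/2,0,1, 4] 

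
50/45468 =25/22734 = 0.00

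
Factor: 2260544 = 2^6*11^1*13^2*19^1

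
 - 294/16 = -19+5/8 = -18.38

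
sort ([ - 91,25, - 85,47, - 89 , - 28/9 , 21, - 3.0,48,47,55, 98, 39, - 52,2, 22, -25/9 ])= [ - 91  ,  -  89, - 85, - 52, - 28/9,  -  3.0,-25/9,2, 21,22,  25, 39, 47,47,48,55, 98 ] 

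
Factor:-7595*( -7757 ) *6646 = 391545202090  =  2^1 * 5^1  *  7^2 * 31^1*3323^1*  7757^1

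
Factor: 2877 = 3^1*7^1*137^1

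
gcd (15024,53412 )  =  12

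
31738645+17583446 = 49322091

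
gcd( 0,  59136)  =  59136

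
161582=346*467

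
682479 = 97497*7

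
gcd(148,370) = 74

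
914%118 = 88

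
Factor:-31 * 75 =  -2325 = -3^1*5^2*31^1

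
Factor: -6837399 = -3^3 * 73^1*3469^1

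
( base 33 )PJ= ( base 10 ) 844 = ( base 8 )1514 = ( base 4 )31030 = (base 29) 103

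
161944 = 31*5224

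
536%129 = 20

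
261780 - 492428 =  - 230648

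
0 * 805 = 0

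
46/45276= 23/22638  =  0.00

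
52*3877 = 201604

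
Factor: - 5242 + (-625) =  - 5867 = - 5867^1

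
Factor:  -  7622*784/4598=-2^4*7^2*11^ (- 2 ) * 19^(  -  1 )*37^1*103^1= -  2987824/2299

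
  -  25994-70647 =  - 96641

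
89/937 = 89/937 = 0.09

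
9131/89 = 102 + 53/89 = 102.60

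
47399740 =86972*545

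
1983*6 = 11898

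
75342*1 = 75342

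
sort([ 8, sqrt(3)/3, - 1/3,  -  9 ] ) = [ - 9, -1/3, sqrt( 3)/3, 8 ]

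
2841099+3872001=6713100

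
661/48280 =661/48280 = 0.01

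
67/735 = 67/735 = 0.09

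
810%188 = 58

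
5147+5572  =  10719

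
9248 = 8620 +628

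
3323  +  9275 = 12598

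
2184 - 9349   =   - 7165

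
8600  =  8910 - 310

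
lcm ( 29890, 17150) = 1046150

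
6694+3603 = 10297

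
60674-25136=35538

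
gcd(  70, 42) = 14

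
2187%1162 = 1025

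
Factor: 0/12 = 0= 0^1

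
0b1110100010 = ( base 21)226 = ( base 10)930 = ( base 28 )156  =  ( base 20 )26a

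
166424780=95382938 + 71041842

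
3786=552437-548651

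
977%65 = 2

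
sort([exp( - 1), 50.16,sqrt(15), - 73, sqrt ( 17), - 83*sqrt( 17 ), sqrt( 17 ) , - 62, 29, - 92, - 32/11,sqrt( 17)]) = [  -  83*sqrt( 17 ), - 92, - 73, - 62 ,- 32/11,exp( - 1),sqrt( 15), sqrt( 17),sqrt( 17),  sqrt ( 17 ), 29,50.16 ] 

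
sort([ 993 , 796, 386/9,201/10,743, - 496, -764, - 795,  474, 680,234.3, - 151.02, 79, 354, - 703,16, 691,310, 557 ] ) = [ - 795, - 764,-703, - 496,-151.02,16,201/10, 386/9, 79,234.3, 310, 354, 474 , 557 , 680, 691,743,796, 993]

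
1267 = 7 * 181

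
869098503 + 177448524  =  1046547027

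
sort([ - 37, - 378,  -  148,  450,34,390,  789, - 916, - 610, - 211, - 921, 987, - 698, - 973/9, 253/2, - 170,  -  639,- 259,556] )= [ - 921, - 916, - 698, - 639, - 610, - 378,  -  259, - 211, - 170, - 148, - 973/9,-37,34, 253/2 , 390,450,556, 789,  987]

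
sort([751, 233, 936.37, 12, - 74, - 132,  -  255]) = [-255,  -  132, - 74, 12, 233, 751, 936.37 ] 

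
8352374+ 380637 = 8733011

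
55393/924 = 55393/924 =59.95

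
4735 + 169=4904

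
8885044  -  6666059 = 2218985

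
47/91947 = 47/91947 = 0.00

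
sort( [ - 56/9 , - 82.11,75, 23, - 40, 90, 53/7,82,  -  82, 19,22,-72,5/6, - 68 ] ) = [-82.11, - 82, - 72,-68, - 40,  -  56/9, 5/6, 53/7, 19,  22, 23, 75 , 82, 90 ]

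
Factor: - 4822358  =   - 2^1* 37^1 * 65167^1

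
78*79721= 6218238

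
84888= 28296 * 3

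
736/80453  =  736/80453= 0.01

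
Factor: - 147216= - 2^4*3^1*3067^1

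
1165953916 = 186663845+979290071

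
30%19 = 11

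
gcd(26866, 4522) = 266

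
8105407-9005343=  - 899936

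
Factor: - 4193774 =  - 2^1*13^1*23^1*7013^1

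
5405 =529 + 4876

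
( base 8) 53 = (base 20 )23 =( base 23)1K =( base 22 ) 1l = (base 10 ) 43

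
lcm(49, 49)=49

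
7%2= 1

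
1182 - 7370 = - 6188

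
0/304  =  0 = 0.00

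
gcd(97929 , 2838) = 3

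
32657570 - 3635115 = 29022455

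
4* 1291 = 5164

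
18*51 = 918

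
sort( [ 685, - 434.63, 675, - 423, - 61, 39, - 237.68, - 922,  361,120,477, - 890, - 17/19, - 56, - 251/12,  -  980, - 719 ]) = [ - 980, - 922, -890, - 719 , - 434.63, - 423, - 237.68,  -  61, - 56,  -  251/12, - 17/19,  39,120,361, 477, 675,685 ]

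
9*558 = 5022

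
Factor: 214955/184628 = 2^ ( - 2)*5^1*13^1*101^( - 1)*457^( - 1)*3307^1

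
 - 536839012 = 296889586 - 833728598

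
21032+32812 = 53844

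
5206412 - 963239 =4243173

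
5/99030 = 1/19806  =  0.00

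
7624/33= 7624/33 = 231.03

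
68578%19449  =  10231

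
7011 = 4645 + 2366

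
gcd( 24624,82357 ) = 1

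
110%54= 2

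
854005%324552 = 204901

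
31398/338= 92  +  151/169= 92.89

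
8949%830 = 649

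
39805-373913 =-334108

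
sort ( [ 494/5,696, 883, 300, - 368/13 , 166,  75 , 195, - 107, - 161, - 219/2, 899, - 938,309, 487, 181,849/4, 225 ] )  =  [ - 938, - 161, - 219/2, - 107, -368/13, 75,494/5, 166, 181, 195, 849/4,225, 300, 309, 487, 696,  883,899]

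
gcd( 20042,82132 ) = 2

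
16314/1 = 16314 = 16314.00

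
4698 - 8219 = -3521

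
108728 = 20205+88523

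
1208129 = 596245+611884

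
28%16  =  12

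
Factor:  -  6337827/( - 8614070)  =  2^( - 1)*3^2*5^(-1)*17^( - 1)*773^1*911^1*50671^( - 1 ) 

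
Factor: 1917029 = 1917029^1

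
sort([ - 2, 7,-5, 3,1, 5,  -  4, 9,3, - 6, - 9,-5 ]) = [ - 9, - 6, - 5, - 5  , - 4, - 2, 1, 3, 3,5,7,9 ] 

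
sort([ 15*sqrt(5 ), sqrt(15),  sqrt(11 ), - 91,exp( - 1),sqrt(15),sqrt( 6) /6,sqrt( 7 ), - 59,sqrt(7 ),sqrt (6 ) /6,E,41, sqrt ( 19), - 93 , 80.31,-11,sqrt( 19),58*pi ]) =[-93,-91, - 59, - 11, exp( - 1 ),  sqrt(6 ) /6,sqrt(6 )/6,sqrt( 7),sqrt(7 ),E,sqrt(11 ), sqrt( 15) , sqrt( 15) , sqrt ( 19 ),  sqrt( 19 ),15*sqrt(5 ),41,80.31, 58*pi]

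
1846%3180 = 1846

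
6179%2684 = 811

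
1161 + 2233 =3394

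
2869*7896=22653624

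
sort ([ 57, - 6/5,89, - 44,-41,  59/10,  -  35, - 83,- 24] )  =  [ - 83, -44,- 41, - 35, - 24, - 6/5,59/10  ,  57,89] 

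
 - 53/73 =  - 53/73 = - 0.73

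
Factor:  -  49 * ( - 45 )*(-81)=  - 178605 = - 3^6*5^1*7^2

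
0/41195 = 0 =0.00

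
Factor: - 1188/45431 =-2^2*3^3*11^1*181^( - 1)*251^( - 1)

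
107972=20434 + 87538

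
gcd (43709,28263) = 1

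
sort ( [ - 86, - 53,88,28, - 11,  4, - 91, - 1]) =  [ - 91, - 86,  -  53,  -  11,- 1,4 , 28, 88 ]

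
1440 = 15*96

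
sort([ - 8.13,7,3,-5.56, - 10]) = [ - 10, - 8.13, - 5.56 , 3,  7 ]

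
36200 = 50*724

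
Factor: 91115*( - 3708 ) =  - 337854420= - 2^2*3^2*5^1*103^1*18223^1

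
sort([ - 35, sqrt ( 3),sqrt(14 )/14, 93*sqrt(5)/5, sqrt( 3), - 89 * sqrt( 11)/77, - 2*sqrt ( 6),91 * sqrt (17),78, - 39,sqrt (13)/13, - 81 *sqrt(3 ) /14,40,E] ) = [ - 39, -35, -81 *sqrt ( 3)/14, - 2*sqrt (6), - 89*sqrt ( 11 ) /77,sqrt( 14)/14,sqrt(13) /13,sqrt( 3 ), sqrt(3),E,  40, 93*sqrt( 5)/5,78,91*sqrt ( 17)]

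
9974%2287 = 826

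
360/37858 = 180/18929 = 0.01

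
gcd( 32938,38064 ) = 2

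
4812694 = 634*7591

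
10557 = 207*51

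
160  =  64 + 96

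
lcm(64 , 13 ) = 832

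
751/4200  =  751/4200 = 0.18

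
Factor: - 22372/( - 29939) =2^2*7^( - 1) * 13^(-1)*17^1 =68/91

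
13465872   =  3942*3416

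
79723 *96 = 7653408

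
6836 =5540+1296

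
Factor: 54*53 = 2^1*3^3*53^1 =2862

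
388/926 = 194/463= 0.42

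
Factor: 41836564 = 2^2*7^1* 11^1*41^1*3313^1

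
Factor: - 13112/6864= - 2^ ( - 1 ) *3^ (  -  1)*13^( - 1)*149^1 = - 149/78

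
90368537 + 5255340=95623877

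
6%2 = 0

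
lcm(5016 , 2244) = 85272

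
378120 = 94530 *4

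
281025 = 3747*75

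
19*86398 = 1641562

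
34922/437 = 1838/23 = 79.91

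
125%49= 27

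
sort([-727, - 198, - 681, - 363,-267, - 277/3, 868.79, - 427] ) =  [ - 727, - 681, - 427, - 363, - 267, - 198, - 277/3,868.79 ]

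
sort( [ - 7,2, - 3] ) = [ - 7,-3,2]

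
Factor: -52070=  - 2^1*5^1*41^1*127^1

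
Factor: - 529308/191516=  - 3^3 *13^1*127^( - 1 ) = - 351/127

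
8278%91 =88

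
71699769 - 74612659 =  - 2912890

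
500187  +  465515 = 965702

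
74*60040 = 4442960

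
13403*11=147433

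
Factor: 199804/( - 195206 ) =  - 2^1*239^1 * 467^(  -  1)=- 478/467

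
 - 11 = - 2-9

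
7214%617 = 427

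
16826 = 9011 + 7815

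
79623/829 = 96 + 39/829 = 96.05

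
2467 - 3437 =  - 970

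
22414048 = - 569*( - 39392 )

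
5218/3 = 5218/3 = 1739.33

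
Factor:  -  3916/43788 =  - 3^ ( - 1)*11^1*41^(  -  1 ) = - 11/123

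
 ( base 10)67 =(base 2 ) 1000011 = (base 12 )57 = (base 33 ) 21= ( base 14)4B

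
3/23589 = 1/7863 = 0.00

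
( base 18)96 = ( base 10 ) 168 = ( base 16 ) a8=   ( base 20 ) 88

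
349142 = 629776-280634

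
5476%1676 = 448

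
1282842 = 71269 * 18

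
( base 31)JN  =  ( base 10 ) 612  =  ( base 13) 381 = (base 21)183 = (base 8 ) 1144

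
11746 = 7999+3747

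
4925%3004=1921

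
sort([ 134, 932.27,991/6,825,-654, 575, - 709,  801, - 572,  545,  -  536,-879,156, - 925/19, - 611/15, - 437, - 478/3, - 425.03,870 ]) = [ - 879, - 709, - 654, - 572, - 536, - 437, - 425.03, - 478/3, - 925/19, - 611/15,134,156,991/6,545,575, 801, 825,870,932.27 ]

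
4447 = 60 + 4387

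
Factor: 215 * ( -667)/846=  - 143405/846 = - 2^(-1 )*3^( - 2 )*5^1*23^1*29^1*43^1*47^( - 1 ) 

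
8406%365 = 11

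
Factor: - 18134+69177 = 51043 = 51043^1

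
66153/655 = 66153/655 = 101.00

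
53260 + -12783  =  40477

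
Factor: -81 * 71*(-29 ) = 166779 = 3^4*29^1*71^1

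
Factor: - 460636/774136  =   - 551/926= - 2^ ( - 1)*19^1* 29^1*463^( - 1) 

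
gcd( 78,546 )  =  78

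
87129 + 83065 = 170194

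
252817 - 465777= - 212960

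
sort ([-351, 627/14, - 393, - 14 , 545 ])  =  [ - 393 ,- 351, - 14,  627/14,545] 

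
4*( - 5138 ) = -20552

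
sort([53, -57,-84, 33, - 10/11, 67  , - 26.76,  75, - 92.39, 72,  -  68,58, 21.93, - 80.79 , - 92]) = [ - 92.39, - 92, - 84,  -  80.79,-68, - 57, - 26.76, - 10/11,21.93,  33,53,58, 67,72, 75]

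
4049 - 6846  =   - 2797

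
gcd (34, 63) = 1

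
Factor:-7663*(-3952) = 30284176 = 2^4* 13^1*19^1 * 79^1*97^1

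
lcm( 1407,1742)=36582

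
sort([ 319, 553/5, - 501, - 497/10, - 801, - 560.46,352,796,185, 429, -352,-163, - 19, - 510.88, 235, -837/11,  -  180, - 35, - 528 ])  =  [ - 801,- 560.46,-528, - 510.88 , - 501, - 352, - 180, - 163, - 837/11, - 497/10,- 35 , - 19,553/5, 185, 235, 319,352, 429,796] 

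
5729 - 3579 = 2150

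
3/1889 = 3/1889 = 0.00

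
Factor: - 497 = -7^1*71^1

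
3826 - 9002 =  - 5176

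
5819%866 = 623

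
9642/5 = 1928 +2/5 = 1928.40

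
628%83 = 47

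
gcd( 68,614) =2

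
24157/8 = 3019 + 5/8  =  3019.62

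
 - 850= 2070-2920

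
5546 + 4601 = 10147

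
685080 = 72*9515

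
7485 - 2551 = 4934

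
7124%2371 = 11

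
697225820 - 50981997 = 646243823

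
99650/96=49825/48 = 1038.02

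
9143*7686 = 70273098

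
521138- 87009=434129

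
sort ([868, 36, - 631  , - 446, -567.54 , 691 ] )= [ - 631,-567.54,  -  446, 36,691,868 ] 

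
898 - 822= 76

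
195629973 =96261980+99367993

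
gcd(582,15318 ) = 6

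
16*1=16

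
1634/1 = 1634=1634.00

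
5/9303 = 5/9303 = 0.00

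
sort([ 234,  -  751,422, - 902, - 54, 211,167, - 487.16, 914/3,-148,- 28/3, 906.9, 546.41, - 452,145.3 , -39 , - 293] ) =[ - 902, - 751,-487.16,-452, - 293, - 148 , - 54 , - 39 , - 28/3, 145.3 , 167, 211, 234, 914/3, 422, 546.41,906.9 ]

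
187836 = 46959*4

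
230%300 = 230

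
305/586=305/586 = 0.52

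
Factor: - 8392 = -2^3*1049^1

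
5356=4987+369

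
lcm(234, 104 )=936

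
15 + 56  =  71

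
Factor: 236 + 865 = 3^1*367^1 =1101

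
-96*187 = -17952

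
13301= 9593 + 3708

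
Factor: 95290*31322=2^2 *5^1*13^1*733^1*15661^1  =  2984673380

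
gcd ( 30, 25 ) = 5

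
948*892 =845616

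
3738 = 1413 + 2325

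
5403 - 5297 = 106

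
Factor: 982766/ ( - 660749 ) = - 2^1*223^(  -  1 )*  487^1*1009^1*2963^( - 1) 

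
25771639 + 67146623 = 92918262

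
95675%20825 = 12375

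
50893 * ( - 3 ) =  - 152679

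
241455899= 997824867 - 756368968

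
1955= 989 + 966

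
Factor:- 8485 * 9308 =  - 2^2 * 5^1 *13^1*179^1*1697^1 = - 78978380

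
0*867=0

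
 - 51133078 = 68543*(  -  746) 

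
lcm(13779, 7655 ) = 68895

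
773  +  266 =1039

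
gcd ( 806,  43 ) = 1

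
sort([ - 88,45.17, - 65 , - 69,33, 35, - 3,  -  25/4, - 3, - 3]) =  [ - 88, - 69, - 65, - 25/4, - 3 , - 3,- 3,33, 35,45.17 ] 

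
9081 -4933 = 4148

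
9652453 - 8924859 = 727594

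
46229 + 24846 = 71075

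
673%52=49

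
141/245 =141/245 = 0.58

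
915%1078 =915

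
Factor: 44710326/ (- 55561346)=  - 22355163/27780673 =-3^3 * 37^( - 1)*750829^( -1) * 827969^1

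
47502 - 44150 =3352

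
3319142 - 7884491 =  - 4565349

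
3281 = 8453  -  5172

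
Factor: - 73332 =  - 2^2*3^3*7^1 *97^1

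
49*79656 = 3903144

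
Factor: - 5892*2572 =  -2^4*3^1*491^1*643^1 = -15154224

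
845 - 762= 83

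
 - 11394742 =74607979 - 86002721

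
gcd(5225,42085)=95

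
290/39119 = 290/39119 = 0.01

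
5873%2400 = 1073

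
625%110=75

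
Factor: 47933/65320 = 2^( - 3)*5^( - 1)*23^(  -  1) * 71^( - 1)*47933^1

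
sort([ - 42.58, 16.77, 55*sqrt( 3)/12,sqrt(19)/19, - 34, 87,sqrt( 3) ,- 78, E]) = [ - 78, - 42.58, - 34,sqrt ( 19 ) /19, sqrt ( 3), E, 55*sqrt( 3 )/12, 16.77, 87]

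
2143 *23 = 49289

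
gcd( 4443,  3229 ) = 1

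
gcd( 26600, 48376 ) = 8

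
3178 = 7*454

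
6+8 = 14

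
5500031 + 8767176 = 14267207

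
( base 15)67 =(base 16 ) 61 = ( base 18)57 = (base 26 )3J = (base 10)97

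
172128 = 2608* 66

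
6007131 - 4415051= 1592080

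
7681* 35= 268835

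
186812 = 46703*4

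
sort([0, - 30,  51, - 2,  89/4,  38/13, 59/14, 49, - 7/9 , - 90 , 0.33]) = [ - 90, - 30,  -  2, - 7/9  ,  0, 0.33,  38/13,59/14,89/4, 49,  51 ] 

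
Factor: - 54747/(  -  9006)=2^( - 1) *3^1*7^1*11^1*19^( - 1 ) = 231/38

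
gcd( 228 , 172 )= 4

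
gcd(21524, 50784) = 4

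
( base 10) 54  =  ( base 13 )42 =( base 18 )30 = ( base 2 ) 110110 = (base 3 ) 2000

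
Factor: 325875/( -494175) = - 395/599  =  - 5^1 * 79^1*599^( - 1)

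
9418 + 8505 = 17923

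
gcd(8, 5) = 1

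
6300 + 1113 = 7413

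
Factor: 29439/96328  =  2^ ( - 3) * 3^2*3271^1*12041^(-1) 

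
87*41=3567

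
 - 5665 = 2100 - 7765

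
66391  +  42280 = 108671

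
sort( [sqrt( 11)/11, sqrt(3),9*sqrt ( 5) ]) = [sqrt( 11)/11,sqrt( 3 ), 9*sqrt ( 5 )]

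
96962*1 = 96962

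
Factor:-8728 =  - 2^3*1091^1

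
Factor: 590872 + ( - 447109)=3^1*173^1 * 277^1 = 143763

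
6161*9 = 55449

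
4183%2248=1935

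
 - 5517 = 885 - 6402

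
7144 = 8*893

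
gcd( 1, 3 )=1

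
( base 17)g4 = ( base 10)276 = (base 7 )543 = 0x114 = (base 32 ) 8k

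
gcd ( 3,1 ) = 1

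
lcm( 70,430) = 3010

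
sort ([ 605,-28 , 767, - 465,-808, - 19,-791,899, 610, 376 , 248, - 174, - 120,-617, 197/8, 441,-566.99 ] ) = [ - 808, - 791, - 617,-566.99, - 465,-174, - 120,-28,-19, 197/8,248,376,  441, 605, 610,767,899 ]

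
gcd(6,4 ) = 2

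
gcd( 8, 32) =8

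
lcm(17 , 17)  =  17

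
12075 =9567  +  2508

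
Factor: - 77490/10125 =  - 574/75  =  - 2^1* 3^( - 1)  *  5^(  -  2)*7^1 * 41^1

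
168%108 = 60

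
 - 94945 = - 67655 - 27290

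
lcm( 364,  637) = 2548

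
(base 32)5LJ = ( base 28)7BF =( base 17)131e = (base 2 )1011010110011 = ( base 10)5811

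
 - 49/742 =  - 1+99/106 = - 0.07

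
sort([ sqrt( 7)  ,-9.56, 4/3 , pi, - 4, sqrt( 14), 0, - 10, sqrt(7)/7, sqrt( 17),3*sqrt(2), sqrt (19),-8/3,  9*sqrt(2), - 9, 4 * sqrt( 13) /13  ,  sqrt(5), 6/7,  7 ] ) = [-10,-9.56, - 9,-4, -8/3, 0, sqrt( 7 )/7, 6/7, 4*sqrt( 13 )/13,  4/3,  sqrt(5 ),sqrt(7 ), pi,  sqrt(14), sqrt( 17 ), 3 * sqrt(2),  sqrt( 19 ), 7, 9*sqrt ( 2)]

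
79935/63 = 1268 + 17/21 = 1268.81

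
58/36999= 58/36999  =  0.00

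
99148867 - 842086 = 98306781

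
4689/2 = 4689/2 = 2344.50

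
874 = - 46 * (-19)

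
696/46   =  15+3/23  =  15.13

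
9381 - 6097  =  3284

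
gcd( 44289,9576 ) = 1197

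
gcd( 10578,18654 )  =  6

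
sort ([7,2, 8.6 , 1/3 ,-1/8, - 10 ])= [ - 10,  -  1/8, 1/3, 2,7, 8.6]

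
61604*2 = 123208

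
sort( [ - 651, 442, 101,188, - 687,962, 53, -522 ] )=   [ - 687, - 651,  -  522, 53, 101,188,442,962]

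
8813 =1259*7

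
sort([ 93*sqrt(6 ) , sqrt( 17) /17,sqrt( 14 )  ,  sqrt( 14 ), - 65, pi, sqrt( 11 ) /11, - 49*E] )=[ - 49*E,-65 , sqrt( 17 ) /17, sqrt( 11)/11, pi , sqrt (14), sqrt(14), 93*sqrt( 6 )] 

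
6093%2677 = 739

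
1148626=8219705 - 7071079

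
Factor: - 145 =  - 5^1  *  29^1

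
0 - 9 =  - 9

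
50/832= 25/416=0.06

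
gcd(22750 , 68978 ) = 182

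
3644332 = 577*6316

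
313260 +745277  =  1058537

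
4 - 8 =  - 4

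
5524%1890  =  1744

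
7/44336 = 7/44336=0.00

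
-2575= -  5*515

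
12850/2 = 6425 = 6425.00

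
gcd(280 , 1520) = 40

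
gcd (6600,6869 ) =1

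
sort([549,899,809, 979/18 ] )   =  [ 979/18,549,809, 899 ]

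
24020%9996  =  4028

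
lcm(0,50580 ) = 0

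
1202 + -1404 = - 202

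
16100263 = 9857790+6242473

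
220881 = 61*3621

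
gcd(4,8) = 4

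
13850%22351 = 13850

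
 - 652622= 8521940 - 9174562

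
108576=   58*1872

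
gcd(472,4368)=8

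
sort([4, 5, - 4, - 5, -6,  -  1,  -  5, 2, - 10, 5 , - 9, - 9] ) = [ - 10, - 9, - 9, - 6, - 5, - 5, - 4, - 1, 2, 4, 5,5] 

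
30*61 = 1830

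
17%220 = 17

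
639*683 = 436437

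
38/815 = 38/815  =  0.05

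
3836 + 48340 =52176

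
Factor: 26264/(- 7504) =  - 7/2 = -2^( - 1 )*7^1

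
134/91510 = 67/45755 = 0.00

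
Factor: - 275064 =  - 2^3 * 3^1*73^1*157^1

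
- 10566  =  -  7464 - 3102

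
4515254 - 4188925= 326329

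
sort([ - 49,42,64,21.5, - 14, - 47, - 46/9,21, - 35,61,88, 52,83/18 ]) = [ - 49,-47, - 35, - 14, - 46/9,  83/18,21,  21.5,42,52 , 61,  64,88 ]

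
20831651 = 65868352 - 45036701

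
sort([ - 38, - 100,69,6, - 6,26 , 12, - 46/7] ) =[  -  100, - 38, - 46/7, - 6,  6 , 12, 26,69] 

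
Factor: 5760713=7^1*137^1*6007^1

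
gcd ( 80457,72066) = 3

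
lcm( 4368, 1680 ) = 21840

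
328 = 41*8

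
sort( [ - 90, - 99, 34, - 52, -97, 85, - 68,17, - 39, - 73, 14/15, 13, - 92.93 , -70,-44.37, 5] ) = [ - 99, - 97, - 92.93,-90,  -  73, - 70,-68, - 52,  -  44.37, - 39,  14/15, 5, 13,17, 34, 85 ] 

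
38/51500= 19/25750=0.00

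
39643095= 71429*555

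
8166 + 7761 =15927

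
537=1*537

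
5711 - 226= 5485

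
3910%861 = 466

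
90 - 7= 83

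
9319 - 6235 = 3084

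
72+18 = 90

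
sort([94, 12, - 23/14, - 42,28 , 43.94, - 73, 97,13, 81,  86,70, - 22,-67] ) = [ - 73,-67, - 42, - 22, - 23/14,12,13, 28, 43.94,  70, 81, 86 , 94,97] 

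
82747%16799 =15551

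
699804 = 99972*7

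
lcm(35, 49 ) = 245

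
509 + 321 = 830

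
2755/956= 2 + 843/956   =  2.88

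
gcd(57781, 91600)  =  1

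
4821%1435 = 516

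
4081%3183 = 898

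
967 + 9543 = 10510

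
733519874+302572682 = 1036092556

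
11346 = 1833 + 9513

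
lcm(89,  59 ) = 5251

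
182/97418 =91/48709 = 0.00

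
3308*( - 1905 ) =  - 6301740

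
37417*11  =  411587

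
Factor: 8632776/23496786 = 1438796/3916131  =  2^2*3^(-1)*29^( - 1 ) * 223^1 * 1613^1*45013^( - 1 )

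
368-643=-275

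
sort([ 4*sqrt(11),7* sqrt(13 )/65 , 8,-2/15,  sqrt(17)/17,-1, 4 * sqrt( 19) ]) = [-1, - 2/15 , sqrt( 17)/17, 7 * sqrt(13) /65,8,  4 * sqrt ( 11),4*sqrt( 19)] 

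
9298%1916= 1634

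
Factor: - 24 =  - 2^3*3^1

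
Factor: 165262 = 2^1*19^1*4349^1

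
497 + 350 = 847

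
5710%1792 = 334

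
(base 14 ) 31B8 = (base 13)3baa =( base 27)bl4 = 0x218e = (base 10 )8590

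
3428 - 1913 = 1515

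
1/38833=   1/38833= 0.00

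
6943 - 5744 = 1199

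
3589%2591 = 998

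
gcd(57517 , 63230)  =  1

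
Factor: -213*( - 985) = 3^1*5^1*71^1*197^1 = 209805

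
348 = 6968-6620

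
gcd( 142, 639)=71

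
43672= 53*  824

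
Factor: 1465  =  5^1* 293^1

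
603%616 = 603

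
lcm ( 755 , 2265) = 2265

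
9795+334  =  10129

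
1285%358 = 211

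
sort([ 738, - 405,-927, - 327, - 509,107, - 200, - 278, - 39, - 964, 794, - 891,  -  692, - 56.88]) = [ - 964,-927, - 891, - 692, - 509, - 405,  -  327, - 278 , -200, - 56.88, - 39,107  ,  738, 794 ] 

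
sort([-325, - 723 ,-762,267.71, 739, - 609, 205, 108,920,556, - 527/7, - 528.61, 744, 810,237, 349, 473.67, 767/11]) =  [ - 762, - 723, - 609, - 528.61, -325, - 527/7,767/11, 108, 205,  237, 267.71, 349, 473.67, 556, 739, 744, 810, 920]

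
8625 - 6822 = 1803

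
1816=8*227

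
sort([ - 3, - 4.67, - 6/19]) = [ - 4.67,-3, - 6/19]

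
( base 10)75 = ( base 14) 55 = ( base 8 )113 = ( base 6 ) 203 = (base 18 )43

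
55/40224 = 55/40224= 0.00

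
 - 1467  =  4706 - 6173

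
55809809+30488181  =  86297990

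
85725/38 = 2255 + 35/38= 2255.92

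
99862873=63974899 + 35887974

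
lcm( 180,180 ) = 180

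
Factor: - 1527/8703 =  -3^( - 1 )*509^1*967^( - 1) = -509/2901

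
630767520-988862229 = -358094709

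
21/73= 21/73 = 0.29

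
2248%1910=338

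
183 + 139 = 322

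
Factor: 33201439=4603^1*7213^1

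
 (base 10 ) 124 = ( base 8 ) 174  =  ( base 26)4K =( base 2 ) 1111100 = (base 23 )59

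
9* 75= 675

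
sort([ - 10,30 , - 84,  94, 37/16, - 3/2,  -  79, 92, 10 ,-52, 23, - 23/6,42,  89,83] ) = [ - 84, - 79,-52, - 10, - 23/6, -3/2, 37/16,10, 23,30,42,83, 89, 92, 94 ] 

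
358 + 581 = 939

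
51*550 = 28050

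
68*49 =3332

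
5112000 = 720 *7100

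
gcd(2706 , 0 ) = 2706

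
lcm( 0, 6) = 0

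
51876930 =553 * 93810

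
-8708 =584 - 9292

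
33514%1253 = 936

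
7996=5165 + 2831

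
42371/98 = 6053/14 = 432.36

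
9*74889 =674001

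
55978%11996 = 7994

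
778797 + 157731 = 936528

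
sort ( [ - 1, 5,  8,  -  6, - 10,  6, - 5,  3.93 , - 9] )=[  -  10, - 9,-6, - 5 , - 1, 3.93,5,  6, 8] 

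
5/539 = 5/539 =0.01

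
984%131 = 67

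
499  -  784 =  - 285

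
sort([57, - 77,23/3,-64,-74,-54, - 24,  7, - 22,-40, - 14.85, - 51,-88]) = [- 88, - 77,- 74,  -  64,-54, - 51,-40,-24,-22, - 14.85,7,23/3, 57] 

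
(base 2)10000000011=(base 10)1027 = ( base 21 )26j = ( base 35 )tc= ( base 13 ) 610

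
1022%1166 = 1022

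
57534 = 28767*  2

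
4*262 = 1048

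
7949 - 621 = 7328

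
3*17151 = 51453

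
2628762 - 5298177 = - 2669415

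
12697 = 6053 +6644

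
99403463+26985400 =126388863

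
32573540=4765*6836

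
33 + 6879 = 6912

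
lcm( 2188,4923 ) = 19692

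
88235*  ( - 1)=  - 88235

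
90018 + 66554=156572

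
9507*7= 66549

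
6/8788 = 3/4394  =  0.00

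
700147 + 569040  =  1269187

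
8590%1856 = 1166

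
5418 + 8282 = 13700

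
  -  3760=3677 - 7437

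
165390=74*2235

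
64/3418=32/1709 = 0.02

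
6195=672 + 5523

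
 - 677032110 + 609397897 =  - 67634213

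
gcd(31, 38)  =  1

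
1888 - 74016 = -72128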